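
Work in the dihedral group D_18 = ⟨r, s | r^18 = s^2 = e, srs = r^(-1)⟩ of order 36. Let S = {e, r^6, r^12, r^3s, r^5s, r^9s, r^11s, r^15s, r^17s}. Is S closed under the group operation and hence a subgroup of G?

No

Closure fails: r^11s · r^3s = r^8 ∉ S. So S is not a subgroup.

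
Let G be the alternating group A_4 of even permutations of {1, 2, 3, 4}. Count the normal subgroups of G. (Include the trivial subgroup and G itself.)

3

G has 10 subgroups. Checking conjugation-invariance by order — order 1: 1/1 normal; order 2: 0/3 normal; order 3: 0/4 normal; order 4: 1/1 normal; order 12: 1/1 normal.
Total normal subgroups: 3.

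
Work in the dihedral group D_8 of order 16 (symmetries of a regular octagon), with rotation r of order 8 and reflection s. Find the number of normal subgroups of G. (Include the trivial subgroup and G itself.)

7

G has 19 subgroups. Checking conjugation-invariance by order — order 1: 1/1 normal; order 2: 1/9 normal; order 4: 1/5 normal; order 8: 3/3 normal; order 16: 1/1 normal.
Total normal subgroups: 7.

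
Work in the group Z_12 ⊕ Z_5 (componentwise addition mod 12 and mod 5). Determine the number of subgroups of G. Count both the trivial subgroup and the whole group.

|G| = 60, so by Lagrange every subgroup order divides 60. Divisors: 1, 2, 3, 4, 5, 6, 10, 12, 15, 20, 30, 60.
Subgroups by order — order 1: 1; order 2: 1; order 3: 1; order 4: 1; order 5: 1; order 6: 1; order 10: 1; order 12: 1; order 15: 1; order 20: 1; order 30: 1; order 60: 1.
Total: 1 + 1 + 1 + 1 + 1 + 1 + 1 + 1 + 1 + 1 + 1 + 1 = 12.

12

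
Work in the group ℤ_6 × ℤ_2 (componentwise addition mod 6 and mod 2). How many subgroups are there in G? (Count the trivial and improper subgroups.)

10

|G| = 12, so by Lagrange every subgroup order divides 12. Divisors: 1, 2, 3, 4, 6, 12.
Subgroups by order — order 1: 1; order 2: 3; order 3: 1; order 4: 1; order 6: 3; order 12: 1.
Total: 1 + 3 + 1 + 1 + 3 + 1 = 10.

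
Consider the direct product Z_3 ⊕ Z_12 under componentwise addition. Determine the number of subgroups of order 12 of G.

|G| = 36 and 12 | 36, so subgroups of order 12 are possible by Lagrange.
The subgroups of order 12 are: {(0,0), (0,1), (0,2), (0,3), (0,4), (0,5), (0,6), (0,7), (0,8), (0,9), (0,10), (0,11)}; {(0,0), (0,3), (0,6), (0,9), (1,0), (1,3), (1,6), (1,9), (2,0), (2,3), (2,6), (2,9)}; {(0,0), (0,3), (0,6), (0,9), (1,1), (1,4), (1,7), (1,10), (2,2), (2,5), (2,8), (2,11)}; {(0,0), (0,3), (0,6), (0,9), (1,2), (1,5), (1,8), (1,11), (2,1), (2,4), (2,7), (2,10)}.
So G has 4 subgroups of order 12.

4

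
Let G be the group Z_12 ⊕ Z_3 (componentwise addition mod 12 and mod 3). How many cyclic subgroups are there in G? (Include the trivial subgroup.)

Group the elements of G by the cyclic subgroup they generate; each cyclic subgroup of order d accounts for φ(d) elements.
Cyclic subgroups by order — order 1: 1; order 2: 1; order 3: 4; order 4: 1; order 6: 4; order 12: 4.
Total: 15.

15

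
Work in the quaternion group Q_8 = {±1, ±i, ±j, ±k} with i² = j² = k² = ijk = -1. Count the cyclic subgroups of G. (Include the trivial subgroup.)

5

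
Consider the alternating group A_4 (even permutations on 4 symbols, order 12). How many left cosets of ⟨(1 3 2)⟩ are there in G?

4

|⟨(1 3 2)⟩| = 3 and |G| = 12.
By Lagrange, [G : H] = |G|/|H| = 12/3 = 4.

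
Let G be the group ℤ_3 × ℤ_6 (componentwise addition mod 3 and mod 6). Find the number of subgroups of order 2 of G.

1

|G| = 18 and 2 | 18, so subgroups of order 2 are possible by Lagrange.
The subgroups of order 2 are: {(0,0), (0,3)}.
So G has 1 subgroup of order 2.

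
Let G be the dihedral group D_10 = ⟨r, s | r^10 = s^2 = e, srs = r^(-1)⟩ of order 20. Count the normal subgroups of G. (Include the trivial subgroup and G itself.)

G has 22 subgroups. Checking conjugation-invariance by order — order 1: 1/1 normal; order 2: 1/11 normal; order 4: 0/5 normal; order 5: 1/1 normal; order 10: 3/3 normal; order 20: 1/1 normal.
Total normal subgroups: 7.

7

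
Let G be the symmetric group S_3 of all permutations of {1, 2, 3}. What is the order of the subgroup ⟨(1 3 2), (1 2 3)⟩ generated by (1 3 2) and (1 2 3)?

|⟨(1 3 2)⟩| = 3 and |⟨(1 2 3)⟩| = 3, so |H| is a multiple of lcm(3, 3) = 3 and divides |G| = 6.
Closing under the operation: H = {e, (1 2 3), (1 3 2)}, so |H| = 3.

3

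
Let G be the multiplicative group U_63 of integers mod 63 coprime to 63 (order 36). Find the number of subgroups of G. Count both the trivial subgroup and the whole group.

|G| = 36, so by Lagrange every subgroup order divides 36. Divisors: 1, 2, 3, 4, 6, 9, 12, 18, 36.
Subgroups by order — order 1: 1; order 2: 3; order 3: 4; order 4: 1; order 6: 12; order 9: 1; order 12: 4; order 18: 3; order 36: 1.
Total: 1 + 3 + 4 + 1 + 12 + 1 + 4 + 3 + 1 = 30.

30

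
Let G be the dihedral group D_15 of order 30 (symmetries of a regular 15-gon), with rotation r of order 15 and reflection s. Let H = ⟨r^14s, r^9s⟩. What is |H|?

|⟨r^14s⟩| = 2 and |⟨r^9s⟩| = 2, so |H| is a multiple of lcm(2, 2) = 2 and divides |G| = 30.
Closing under the operation: H = {e, r^5, r^10, r^4s, r^9s, r^14s}, so |H| = 6.

6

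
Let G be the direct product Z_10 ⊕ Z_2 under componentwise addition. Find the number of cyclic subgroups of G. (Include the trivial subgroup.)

8

Each element a generates a cyclic subgroup ⟨a⟩; distinct elements may generate the same one (a cyclic group of order d has φ(d) generators).
Cyclic subgroups by order — order 1: 1; order 2: 3; order 5: 1; order 10: 3.
Total: 8.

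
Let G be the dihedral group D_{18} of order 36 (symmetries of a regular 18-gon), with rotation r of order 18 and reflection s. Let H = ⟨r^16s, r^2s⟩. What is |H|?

|⟨r^16s⟩| = 2 and |⟨r^2s⟩| = 2, so |H| is a multiple of lcm(2, 2) = 2 and divides |G| = 36.
Closing under the operation: H = {e, r^2, r^4, r^6, r^8, r^10, r^12, r^14, r^16, s, r^2s, r^4s, r^6s, r^8s, r^10s, r^12s, r^14s, r^16s}, so |H| = 18.

18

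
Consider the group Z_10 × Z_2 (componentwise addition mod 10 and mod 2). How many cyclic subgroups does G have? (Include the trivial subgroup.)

8

Group the elements of G by the cyclic subgroup they generate; each cyclic subgroup of order d accounts for φ(d) elements.
Cyclic subgroups by order — order 1: 1; order 2: 3; order 5: 1; order 10: 3.
Total: 8.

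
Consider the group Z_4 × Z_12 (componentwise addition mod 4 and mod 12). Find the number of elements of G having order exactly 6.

6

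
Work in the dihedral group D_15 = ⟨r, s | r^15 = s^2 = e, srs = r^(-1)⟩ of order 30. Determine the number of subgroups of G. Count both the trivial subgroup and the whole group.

28

|G| = 30, so by Lagrange every subgroup order divides 30. Divisors: 1, 2, 3, 5, 6, 10, 15, 30.
Subgroups by order — order 1: 1; order 2: 15; order 3: 1; order 5: 1; order 6: 5; order 10: 3; order 15: 1; order 30: 1.
Total: 1 + 15 + 1 + 1 + 5 + 3 + 1 + 1 = 28.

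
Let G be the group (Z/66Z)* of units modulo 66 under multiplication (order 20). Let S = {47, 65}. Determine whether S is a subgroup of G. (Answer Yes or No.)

No

The identity 1 ∉ S, so S is not a subgroup.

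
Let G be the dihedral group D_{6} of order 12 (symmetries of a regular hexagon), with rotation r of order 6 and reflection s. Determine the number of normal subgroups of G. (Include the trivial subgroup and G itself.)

7

G has 16 subgroups. Checking conjugation-invariance by order — order 1: 1/1 normal; order 2: 1/7 normal; order 3: 1/1 normal; order 4: 0/3 normal; order 6: 3/3 normal; order 12: 1/1 normal.
Total normal subgroups: 7.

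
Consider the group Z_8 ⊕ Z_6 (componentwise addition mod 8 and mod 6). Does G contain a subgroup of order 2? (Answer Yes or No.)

Yes

2 | 48. A subgroup of order 2 is {(0,0), (0,3)}.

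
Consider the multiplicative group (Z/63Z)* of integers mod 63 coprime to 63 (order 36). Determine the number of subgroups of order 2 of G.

3

|G| = 36 and 2 | 36, so subgroups of order 2 are possible by Lagrange.
The subgroups of order 2 are: {1, 55}; {1, 62}; {1, 8}.
So G has 3 subgroups of order 2.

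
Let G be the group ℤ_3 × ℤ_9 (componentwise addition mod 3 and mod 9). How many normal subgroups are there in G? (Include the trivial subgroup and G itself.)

10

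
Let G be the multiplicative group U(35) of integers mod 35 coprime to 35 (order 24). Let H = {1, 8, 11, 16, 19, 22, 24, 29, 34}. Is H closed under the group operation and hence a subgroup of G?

|H| = 9 does not divide |G| = 24, so by Lagrange H is not a subgroup.

No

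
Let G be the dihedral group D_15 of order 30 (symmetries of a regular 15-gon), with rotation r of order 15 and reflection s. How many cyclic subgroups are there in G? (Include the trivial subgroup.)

Group the elements of G by the cyclic subgroup they generate; each cyclic subgroup of order d accounts for φ(d) elements.
Cyclic subgroups by order — order 1: 1; order 2: 15; order 3: 1; order 5: 1; order 15: 1.
Total: 19.

19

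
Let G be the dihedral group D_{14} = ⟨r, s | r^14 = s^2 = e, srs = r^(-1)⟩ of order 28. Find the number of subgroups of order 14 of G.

3

|G| = 28 and 14 | 28, so subgroups of order 14 are possible by Lagrange.
The subgroups of order 14 are: {e, r, r^2, r^3, r^4, r^5, r^6, r^7, r^8, r^9, r^10, r^11, r^12, r^13}; {e, r^2, r^4, r^6, r^8, r^10, r^12, s, r^2s, r^4s, r^6s, r^8s, r^10s, r^12s}; {e, r^2, r^4, r^6, r^8, r^10, r^12, rs, r^3s, r^5s, r^7s, r^9s, r^11s, r^13s}.
So G has 3 subgroups of order 14.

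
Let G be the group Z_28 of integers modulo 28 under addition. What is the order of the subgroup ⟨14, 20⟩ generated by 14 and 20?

14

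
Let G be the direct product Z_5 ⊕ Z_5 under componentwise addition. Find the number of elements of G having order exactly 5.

24

An element (a,b) has order lcm(ord(a), ord(b)); count pairs with lcm equal to 5.
Enumerating gives 24 such elements.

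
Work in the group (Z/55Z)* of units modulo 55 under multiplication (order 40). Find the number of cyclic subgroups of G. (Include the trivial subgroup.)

Each element a generates a cyclic subgroup ⟨a⟩; distinct elements may generate the same one (a cyclic group of order d has φ(d) generators).
Cyclic subgroups by order — order 1: 1; order 2: 3; order 4: 2; order 5: 1; order 10: 3; order 20: 2.
Total: 12.

12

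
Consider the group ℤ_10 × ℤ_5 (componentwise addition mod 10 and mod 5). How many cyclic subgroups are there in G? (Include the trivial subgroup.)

14

A cyclic subgroup of order d is generated by each of its φ(d) elements of order d, so the cyclic subgroups of order d number (#elements of order d)/φ(d).
Cyclic subgroups by order — order 1: 1; order 2: 1; order 5: 6; order 10: 6.
Total: 14.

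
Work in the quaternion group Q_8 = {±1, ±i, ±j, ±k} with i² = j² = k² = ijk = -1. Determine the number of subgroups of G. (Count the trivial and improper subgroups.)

6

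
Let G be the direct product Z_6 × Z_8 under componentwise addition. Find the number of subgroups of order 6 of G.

|G| = 48 and 6 | 48, so subgroups of order 6 are possible by Lagrange.
The subgroups of order 6 are: {(0,0), (0,4), (2,0), (2,4), (4,0), (4,4)}; {(0,0), (1,0), (2,0), (3,0), (4,0), (5,0)}; {(0,0), (1,4), (2,0), (3,4), (4,0), (5,4)}.
So G has 3 subgroups of order 6.

3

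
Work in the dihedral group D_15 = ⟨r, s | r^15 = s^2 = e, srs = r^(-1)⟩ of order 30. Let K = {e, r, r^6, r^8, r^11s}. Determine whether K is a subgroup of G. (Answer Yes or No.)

No

r^6 ∈ K but its inverse r^9 ∉ K, so K is not a subgroup.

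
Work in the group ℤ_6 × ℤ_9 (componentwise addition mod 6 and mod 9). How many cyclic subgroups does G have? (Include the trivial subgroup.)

16

A cyclic subgroup of order d is generated by each of its φ(d) elements of order d, so the cyclic subgroups of order d number (#elements of order d)/φ(d).
Cyclic subgroups by order — order 1: 1; order 2: 1; order 3: 4; order 6: 4; order 9: 3; order 18: 3.
Total: 16.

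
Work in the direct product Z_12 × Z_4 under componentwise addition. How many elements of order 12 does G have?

24

An element (a,b) has order lcm(ord(a), ord(b)); count pairs with lcm equal to 12.
Enumerating gives 24 such elements.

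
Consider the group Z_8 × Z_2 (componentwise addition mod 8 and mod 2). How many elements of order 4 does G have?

An element (a,b) has order lcm(ord(a), ord(b)); count pairs with lcm equal to 4.
Enumerating gives 4 such elements.

4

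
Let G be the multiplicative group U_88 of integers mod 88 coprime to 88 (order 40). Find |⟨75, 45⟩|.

20

|⟨75⟩| = 10 and |⟨45⟩| = 2, so |H| is a multiple of lcm(10, 2) = 10 and divides |G| = 40.
Closing under the operation: H = {1, 3, 5, 9, 15, 23, 25, 27, 31, 37, 45, 47, 49, 53, 59, 67, 69, 71, 75, 81}, so |H| = 20.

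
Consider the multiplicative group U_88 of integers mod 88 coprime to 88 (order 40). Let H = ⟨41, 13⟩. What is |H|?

|⟨41⟩| = 10 and |⟨13⟩| = 10, so |H| is a multiple of lcm(10, 10) = 10 and divides |G| = 40.
Closing under the operation: H = {1, 5, 9, 13, 17, 21, 25, 29, 37, 41, 45, 49, 53, 57, 61, 65, 69, 73, 81, 85}, so |H| = 20.

20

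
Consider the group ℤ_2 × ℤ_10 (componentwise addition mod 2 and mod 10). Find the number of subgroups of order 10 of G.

3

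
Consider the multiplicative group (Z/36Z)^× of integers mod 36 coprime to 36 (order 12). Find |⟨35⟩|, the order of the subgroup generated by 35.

Compute successive powers of 35 mod 36: 35, 1; 35^2 ≡ 1 (mod 36).
So |⟨35⟩| = 2.

2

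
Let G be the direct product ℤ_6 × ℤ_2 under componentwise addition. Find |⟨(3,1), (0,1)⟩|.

4

|⟨(3,1)⟩| = 2 and |⟨(0,1)⟩| = 2, so |H| is a multiple of lcm(2, 2) = 2 and divides |G| = 12.
Closing under the operation: H = {(0,0), (0,1), (3,0), (3,1)}, so |H| = 4.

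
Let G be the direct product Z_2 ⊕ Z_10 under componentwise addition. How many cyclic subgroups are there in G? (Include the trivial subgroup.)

8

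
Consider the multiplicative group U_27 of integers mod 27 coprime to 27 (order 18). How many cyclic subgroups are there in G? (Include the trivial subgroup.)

6

Group the elements of G by the cyclic subgroup they generate; each cyclic subgroup of order d accounts for φ(d) elements.
Cyclic subgroups by order — order 1: 1; order 2: 1; order 3: 1; order 6: 1; order 9: 1; order 18: 1.
Total: 6.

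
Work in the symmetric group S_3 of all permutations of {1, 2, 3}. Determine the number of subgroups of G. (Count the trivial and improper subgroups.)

6

|G| = 6, so by Lagrange every subgroup order divides 6. Divisors: 1, 2, 3, 6.
Subgroups by order — order 1: 1; order 2: 3; order 3: 1; order 6: 1.
Total: 1 + 3 + 1 + 1 = 6.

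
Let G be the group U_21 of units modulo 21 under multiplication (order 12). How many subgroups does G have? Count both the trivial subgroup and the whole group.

10

|G| = 12, so by Lagrange every subgroup order divides 12. Divisors: 1, 2, 3, 4, 6, 12.
Subgroups by order — order 1: 1; order 2: 3; order 3: 1; order 4: 1; order 6: 3; order 12: 1.
Total: 1 + 3 + 1 + 1 + 3 + 1 = 10.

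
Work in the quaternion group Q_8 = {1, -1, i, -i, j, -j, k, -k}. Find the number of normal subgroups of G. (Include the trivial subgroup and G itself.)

6

G has 6 subgroups. Checking conjugation-invariance by order — order 1: 1/1 normal; order 2: 1/1 normal; order 4: 3/3 normal; order 8: 1/1 normal.
Total normal subgroups: 6.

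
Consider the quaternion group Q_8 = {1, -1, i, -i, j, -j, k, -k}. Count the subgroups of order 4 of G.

3

|G| = 8 and 4 | 8, so subgroups of order 4 are possible by Lagrange.
The subgroups of order 4 are: {1, -1, i, -i}; {1, -1, j, -j}; {1, -1, k, -k}.
So G has 3 subgroups of order 4.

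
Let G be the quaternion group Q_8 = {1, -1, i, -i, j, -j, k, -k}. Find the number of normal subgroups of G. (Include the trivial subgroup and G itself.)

6

G has 6 subgroups. Checking conjugation-invariance by order — order 1: 1/1 normal; order 2: 1/1 normal; order 4: 3/3 normal; order 8: 1/1 normal.
Total normal subgroups: 6.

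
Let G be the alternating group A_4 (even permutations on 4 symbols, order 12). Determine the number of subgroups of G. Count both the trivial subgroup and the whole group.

10

|G| = 12, so by Lagrange every subgroup order divides 12. Divisors: 1, 2, 3, 4, 6, 12.
Subgroups by order — order 1: 1; order 2: 3; order 3: 4; order 4: 1; order 6: 0; order 12: 1.
Total: 1 + 3 + 4 + 1 + 0 + 1 = 10.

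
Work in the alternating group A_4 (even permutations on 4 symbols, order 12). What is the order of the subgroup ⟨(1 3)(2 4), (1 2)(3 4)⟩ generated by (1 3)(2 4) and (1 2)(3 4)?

|⟨(1 3)(2 4)⟩| = 2 and |⟨(1 2)(3 4)⟩| = 2, so |H| is a multiple of lcm(2, 2) = 2 and divides |G| = 12.
Closing under the operation: H = {e, (1 2)(3 4), (1 3)(2 4), (1 4)(2 3)}, so |H| = 4.

4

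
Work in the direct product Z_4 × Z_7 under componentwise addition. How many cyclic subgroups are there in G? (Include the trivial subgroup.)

6

Group the elements of G by the cyclic subgroup they generate; each cyclic subgroup of order d accounts for φ(d) elements.
Cyclic subgroups by order — order 1: 1; order 2: 1; order 4: 1; order 7: 1; order 14: 1; order 28: 1.
Total: 6.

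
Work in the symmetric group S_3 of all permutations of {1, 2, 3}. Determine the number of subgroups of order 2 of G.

3

|G| = 6 and 2 | 6, so subgroups of order 2 are possible by Lagrange.
The subgroups of order 2 are: {e, (1 2)}; {e, (1 3)}; {e, (2 3)}.
So G has 3 subgroups of order 2.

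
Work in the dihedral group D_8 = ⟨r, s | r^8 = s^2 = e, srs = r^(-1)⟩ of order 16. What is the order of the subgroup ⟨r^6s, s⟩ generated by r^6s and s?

|⟨r^6s⟩| = 2 and |⟨s⟩| = 2, so |H| is a multiple of lcm(2, 2) = 2 and divides |G| = 16.
Closing under the operation: H = {e, r^2, r^4, r^6, s, r^2s, r^4s, r^6s}, so |H| = 8.

8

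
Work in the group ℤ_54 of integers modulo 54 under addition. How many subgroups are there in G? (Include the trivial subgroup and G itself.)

8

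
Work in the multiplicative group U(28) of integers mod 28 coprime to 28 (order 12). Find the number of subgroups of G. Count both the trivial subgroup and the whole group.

10

|G| = 12, so by Lagrange every subgroup order divides 12. Divisors: 1, 2, 3, 4, 6, 12.
Subgroups by order — order 1: 1; order 2: 3; order 3: 1; order 4: 1; order 6: 3; order 12: 1.
Total: 1 + 3 + 1 + 1 + 3 + 1 = 10.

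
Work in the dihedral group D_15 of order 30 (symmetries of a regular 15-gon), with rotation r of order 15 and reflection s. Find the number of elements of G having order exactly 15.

8

The elements of order 15 are: r, r^2, r^4, r^7, r^8, r^11, r^13, r^14.
That's 8.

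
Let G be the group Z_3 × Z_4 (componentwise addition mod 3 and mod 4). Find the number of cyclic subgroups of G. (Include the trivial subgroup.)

Each element a generates a cyclic subgroup ⟨a⟩; distinct elements may generate the same one (a cyclic group of order d has φ(d) generators).
Cyclic subgroups by order — order 1: 1; order 2: 1; order 3: 1; order 4: 1; order 6: 1; order 12: 1.
Total: 6.

6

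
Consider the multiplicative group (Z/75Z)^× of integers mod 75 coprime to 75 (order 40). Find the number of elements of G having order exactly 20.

Enumerating element orders in G gives 16 elements of order 20.

16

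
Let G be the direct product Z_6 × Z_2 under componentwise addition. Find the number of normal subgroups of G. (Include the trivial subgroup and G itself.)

10

G is abelian, so every subgroup is normal.
G has 10 subgroups in total, hence 10 normal subgroups.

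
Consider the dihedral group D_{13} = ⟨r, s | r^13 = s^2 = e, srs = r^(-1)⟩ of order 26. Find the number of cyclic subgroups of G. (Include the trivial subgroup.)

Each element a generates a cyclic subgroup ⟨a⟩; distinct elements may generate the same one (a cyclic group of order d has φ(d) generators).
Cyclic subgroups by order — order 1: 1; order 2: 13; order 13: 1.
Total: 15.

15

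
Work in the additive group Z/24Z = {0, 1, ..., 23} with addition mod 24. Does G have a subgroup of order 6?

Yes

6 | 24. A subgroup of order 6 is {0, 4, 8, 12, 16, 20}.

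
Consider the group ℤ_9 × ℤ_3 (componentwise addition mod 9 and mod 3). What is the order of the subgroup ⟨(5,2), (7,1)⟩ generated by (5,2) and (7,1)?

|⟨(5,2)⟩| = 9 and |⟨(7,1)⟩| = 9, so |H| is a multiple of lcm(9, 9) = 9 and divides |G| = 27.
Closing under the operation: H = {(0,0), (1,1), (2,2), (3,0), (4,1), (5,2), (6,0), (7,1), (8,2)}, so |H| = 9.

9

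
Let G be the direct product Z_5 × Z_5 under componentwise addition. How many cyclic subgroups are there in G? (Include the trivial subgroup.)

Each element a generates a cyclic subgroup ⟨a⟩; distinct elements may generate the same one (a cyclic group of order d has φ(d) generators).
Cyclic subgroups by order — order 1: 1; order 5: 6.
Total: 7.

7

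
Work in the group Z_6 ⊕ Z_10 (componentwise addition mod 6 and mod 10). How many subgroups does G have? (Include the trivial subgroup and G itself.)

20

|G| = 60, so by Lagrange every subgroup order divides 60. Divisors: 1, 2, 3, 4, 5, 6, 10, 12, 15, 20, 30, 60.
Subgroups by order — order 1: 1; order 2: 3; order 3: 1; order 4: 1; order 5: 1; order 6: 3; order 10: 3; order 12: 1; order 15: 1; order 20: 1; order 30: 3; order 60: 1.
Total: 1 + 3 + 1 + 1 + 1 + 3 + 3 + 1 + 1 + 1 + 3 + 1 = 20.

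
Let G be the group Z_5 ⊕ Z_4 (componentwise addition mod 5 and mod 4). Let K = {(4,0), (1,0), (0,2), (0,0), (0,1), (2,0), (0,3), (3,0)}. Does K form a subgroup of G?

|K| = 8 does not divide |G| = 20, so by Lagrange K is not a subgroup.

No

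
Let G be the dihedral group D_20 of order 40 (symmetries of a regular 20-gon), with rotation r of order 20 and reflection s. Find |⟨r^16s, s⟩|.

10

|⟨r^16s⟩| = 2 and |⟨s⟩| = 2, so |H| is a multiple of lcm(2, 2) = 2 and divides |G| = 40.
Closing under the operation: H = {e, r^4, r^8, r^12, r^16, s, r^4s, r^8s, r^12s, r^16s}, so |H| = 10.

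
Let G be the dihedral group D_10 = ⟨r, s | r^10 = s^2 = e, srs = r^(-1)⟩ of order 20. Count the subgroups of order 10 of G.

|G| = 20 and 10 | 20, so subgroups of order 10 are possible by Lagrange.
The subgroups of order 10 are: {e, r, r^2, r^3, r^4, r^5, r^6, r^7, r^8, r^9}; {e, r^2, r^4, r^6, r^8, s, r^2s, r^4s, r^6s, r^8s}; {e, r^2, r^4, r^6, r^8, rs, r^3s, r^5s, r^7s, r^9s}.
So G has 3 subgroups of order 10.

3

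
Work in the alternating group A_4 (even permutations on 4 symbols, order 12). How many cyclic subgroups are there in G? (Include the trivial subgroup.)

Each element a generates a cyclic subgroup ⟨a⟩; distinct elements may generate the same one (a cyclic group of order d has φ(d) generators).
Cyclic subgroups by order — order 1: 1; order 2: 3; order 3: 4.
Total: 8.

8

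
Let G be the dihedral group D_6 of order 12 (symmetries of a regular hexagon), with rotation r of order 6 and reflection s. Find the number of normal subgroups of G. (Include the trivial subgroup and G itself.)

7

G has 16 subgroups. Checking conjugation-invariance by order — order 1: 1/1 normal; order 2: 1/7 normal; order 3: 1/1 normal; order 4: 0/3 normal; order 6: 3/3 normal; order 12: 1/1 normal.
Total normal subgroups: 7.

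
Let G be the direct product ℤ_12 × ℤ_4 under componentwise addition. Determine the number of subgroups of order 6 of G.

3

|G| = 48 and 6 | 48, so subgroups of order 6 are possible by Lagrange.
The subgroups of order 6 are: {(0,0), (0,2), (4,0), (4,2), (8,0), (8,2)}; {(0,0), (2,0), (4,0), (6,0), (8,0), (10,0)}; {(0,0), (2,2), (4,0), (6,2), (8,0), (10,2)}.
So G has 3 subgroups of order 6.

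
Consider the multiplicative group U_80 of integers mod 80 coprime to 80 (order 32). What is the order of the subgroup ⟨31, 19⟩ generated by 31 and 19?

|⟨31⟩| = 2 and |⟨19⟩| = 4, so |H| is a multiple of lcm(2, 4) = 4 and divides |G| = 32.
Closing under the operation: H = {1, 19, 29, 31, 41, 59, 69, 71}, so |H| = 8.

8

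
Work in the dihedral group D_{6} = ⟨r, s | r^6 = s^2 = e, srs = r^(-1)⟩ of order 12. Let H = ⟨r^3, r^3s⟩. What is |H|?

|⟨r^3⟩| = 2 and |⟨r^3s⟩| = 2, so |H| is a multiple of lcm(2, 2) = 2 and divides |G| = 12.
Closing under the operation: H = {e, r^3, s, r^3s}, so |H| = 4.

4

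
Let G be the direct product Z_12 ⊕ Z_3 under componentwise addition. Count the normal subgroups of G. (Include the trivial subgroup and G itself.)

18

G is abelian, so every subgroup is normal.
G has 18 subgroups in total, hence 18 normal subgroups.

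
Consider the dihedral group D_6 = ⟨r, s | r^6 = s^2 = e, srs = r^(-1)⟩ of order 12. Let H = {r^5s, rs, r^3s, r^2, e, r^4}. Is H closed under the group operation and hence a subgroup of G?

Yes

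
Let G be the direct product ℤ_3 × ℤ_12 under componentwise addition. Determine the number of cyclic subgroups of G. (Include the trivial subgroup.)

A cyclic subgroup of order d is generated by each of its φ(d) elements of order d, so the cyclic subgroups of order d number (#elements of order d)/φ(d).
Cyclic subgroups by order — order 1: 1; order 2: 1; order 3: 4; order 4: 1; order 6: 4; order 12: 4.
Total: 15.

15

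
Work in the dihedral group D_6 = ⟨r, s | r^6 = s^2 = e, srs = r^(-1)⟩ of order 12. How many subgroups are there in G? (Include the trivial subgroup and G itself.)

16

|G| = 12, so by Lagrange every subgroup order divides 12. Divisors: 1, 2, 3, 4, 6, 12.
Subgroups by order — order 1: 1; order 2: 7; order 3: 1; order 4: 3; order 6: 3; order 12: 1.
Total: 1 + 7 + 1 + 3 + 3 + 1 = 16.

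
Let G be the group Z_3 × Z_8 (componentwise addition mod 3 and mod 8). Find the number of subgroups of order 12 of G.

|G| = 24 and 12 | 24, so subgroups of order 12 are possible by Lagrange.
The subgroups of order 12 are: {(0,0), (0,2), (0,4), (0,6), (1,0), (1,2), (1,4), (1,6), (2,0), (2,2), (2,4), (2,6)}.
So G has 1 subgroup of order 12.

1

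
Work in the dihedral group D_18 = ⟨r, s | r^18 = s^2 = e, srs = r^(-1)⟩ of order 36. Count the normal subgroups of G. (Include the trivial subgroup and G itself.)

G has 45 subgroups. Checking conjugation-invariance by order — order 1: 1/1 normal; order 2: 1/19 normal; order 3: 1/1 normal; order 4: 0/9 normal; order 6: 1/7 normal; order 9: 1/1 normal; order 12: 0/3 normal; order 18: 3/3 normal; order 36: 1/1 normal.
Total normal subgroups: 9.

9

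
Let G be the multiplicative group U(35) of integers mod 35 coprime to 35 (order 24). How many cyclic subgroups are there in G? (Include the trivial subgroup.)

Group the elements of G by the cyclic subgroup they generate; each cyclic subgroup of order d accounts for φ(d) elements.
Cyclic subgroups by order — order 1: 1; order 2: 3; order 3: 1; order 4: 2; order 6: 3; order 12: 2.
Total: 12.

12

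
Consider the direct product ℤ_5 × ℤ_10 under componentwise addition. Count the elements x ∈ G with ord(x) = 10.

24

An element (a,b) has order lcm(ord(a), ord(b)); count pairs with lcm equal to 10.
Enumerating gives 24 such elements.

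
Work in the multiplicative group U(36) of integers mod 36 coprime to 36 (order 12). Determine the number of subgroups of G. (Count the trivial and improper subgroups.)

10

|G| = 12, so by Lagrange every subgroup order divides 12. Divisors: 1, 2, 3, 4, 6, 12.
Subgroups by order — order 1: 1; order 2: 3; order 3: 1; order 4: 1; order 6: 3; order 12: 1.
Total: 1 + 3 + 1 + 1 + 3 + 1 = 10.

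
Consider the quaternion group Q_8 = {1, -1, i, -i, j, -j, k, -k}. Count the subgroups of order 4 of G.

|G| = 8 and 4 | 8, so subgroups of order 4 are possible by Lagrange.
The subgroups of order 4 are: {1, -1, i, -i}; {1, -1, j, -j}; {1, -1, k, -k}.
So G has 3 subgroups of order 4.

3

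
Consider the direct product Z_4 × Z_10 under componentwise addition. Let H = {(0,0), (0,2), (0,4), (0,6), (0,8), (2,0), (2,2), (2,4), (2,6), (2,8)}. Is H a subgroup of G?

Yes

|H| = 10 divides |G| = 40, consistent with Lagrange.
H contains the identity, every element's inverse is in H, and H is closed under +: it is a subgroup.
In fact H = ⟨(2,4)⟩.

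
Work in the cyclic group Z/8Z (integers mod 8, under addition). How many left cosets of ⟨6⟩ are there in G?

|⟨6⟩| = 4 and |G| = 8.
By Lagrange, [G : H] = |G|/|H| = 8/4 = 2.

2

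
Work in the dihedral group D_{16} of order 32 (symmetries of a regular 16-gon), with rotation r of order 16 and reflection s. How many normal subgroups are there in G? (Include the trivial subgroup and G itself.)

8

G has 36 subgroups. Checking conjugation-invariance by order — order 1: 1/1 normal; order 2: 1/17 normal; order 4: 1/9 normal; order 8: 1/5 normal; order 16: 3/3 normal; order 32: 1/1 normal.
Total normal subgroups: 8.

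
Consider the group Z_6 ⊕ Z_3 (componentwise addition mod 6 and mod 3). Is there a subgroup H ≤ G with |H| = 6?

Yes

6 | 18. A subgroup of order 6 is {(0,0), (0,1), (0,2), (3,0), (3,1), (3,2)}.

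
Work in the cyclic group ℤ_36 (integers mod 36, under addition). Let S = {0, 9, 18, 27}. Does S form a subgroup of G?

Yes

|S| = 4 divides |G| = 36, consistent with Lagrange.
S contains the identity, every element's inverse is in S, and S is closed under +: it is a subgroup.
In fact S = ⟨9⟩.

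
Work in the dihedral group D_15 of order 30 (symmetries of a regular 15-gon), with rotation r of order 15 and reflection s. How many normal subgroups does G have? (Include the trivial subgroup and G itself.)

G has 28 subgroups. Checking conjugation-invariance by order — order 1: 1/1 normal; order 2: 0/15 normal; order 3: 1/1 normal; order 5: 1/1 normal; order 6: 0/5 normal; order 10: 0/3 normal; order 15: 1/1 normal; order 30: 1/1 normal.
Total normal subgroups: 5.

5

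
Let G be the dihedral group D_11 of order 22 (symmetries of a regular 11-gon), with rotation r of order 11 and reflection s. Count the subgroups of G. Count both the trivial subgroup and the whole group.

|G| = 22, so by Lagrange every subgroup order divides 22. Divisors: 1, 2, 11, 22.
Subgroups by order — order 1: 1; order 2: 11; order 11: 1; order 22: 1.
Total: 1 + 11 + 1 + 1 = 14.

14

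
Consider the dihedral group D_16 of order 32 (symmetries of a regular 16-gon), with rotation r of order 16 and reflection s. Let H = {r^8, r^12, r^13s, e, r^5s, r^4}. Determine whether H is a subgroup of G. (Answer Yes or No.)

|H| = 6 does not divide |G| = 32, so by Lagrange H is not a subgroup.

No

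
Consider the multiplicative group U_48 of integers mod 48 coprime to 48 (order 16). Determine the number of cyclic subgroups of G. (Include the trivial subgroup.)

Each element a generates a cyclic subgroup ⟨a⟩; distinct elements may generate the same one (a cyclic group of order d has φ(d) generators).
Cyclic subgroups by order — order 1: 1; order 2: 7; order 4: 4.
Total: 12.

12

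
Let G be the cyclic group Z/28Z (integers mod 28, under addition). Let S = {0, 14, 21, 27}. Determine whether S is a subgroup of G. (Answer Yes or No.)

No

21 ∈ S but its inverse 7 ∉ S, so S is not a subgroup.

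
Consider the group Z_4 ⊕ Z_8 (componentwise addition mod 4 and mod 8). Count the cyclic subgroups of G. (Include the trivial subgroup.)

14

A cyclic subgroup of order d is generated by each of its φ(d) elements of order d, so the cyclic subgroups of order d number (#elements of order d)/φ(d).
Cyclic subgroups by order — order 1: 1; order 2: 3; order 4: 6; order 8: 4.
Total: 14.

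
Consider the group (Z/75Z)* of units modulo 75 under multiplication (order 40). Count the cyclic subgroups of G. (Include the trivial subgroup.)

12

Group the elements of G by the cyclic subgroup they generate; each cyclic subgroup of order d accounts for φ(d) elements.
Cyclic subgroups by order — order 1: 1; order 2: 3; order 4: 2; order 5: 1; order 10: 3; order 20: 2.
Total: 12.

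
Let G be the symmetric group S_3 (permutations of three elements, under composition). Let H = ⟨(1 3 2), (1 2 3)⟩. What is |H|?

3

|⟨(1 3 2)⟩| = 3 and |⟨(1 2 3)⟩| = 3, so |H| is a multiple of lcm(3, 3) = 3 and divides |G| = 6.
Closing under the operation: H = {e, (1 2 3), (1 3 2)}, so |H| = 3.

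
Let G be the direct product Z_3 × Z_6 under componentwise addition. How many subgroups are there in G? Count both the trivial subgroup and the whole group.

12

|G| = 18, so by Lagrange every subgroup order divides 18. Divisors: 1, 2, 3, 6, 9, 18.
Subgroups by order — order 1: 1; order 2: 1; order 3: 4; order 6: 4; order 9: 1; order 18: 1.
Total: 1 + 1 + 4 + 4 + 1 + 1 = 12.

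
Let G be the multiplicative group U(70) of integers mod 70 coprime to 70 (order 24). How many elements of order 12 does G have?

8

The elements of order 12 are: 3, 17, 23, 33, 37, 47, 53, 67.
That's 8.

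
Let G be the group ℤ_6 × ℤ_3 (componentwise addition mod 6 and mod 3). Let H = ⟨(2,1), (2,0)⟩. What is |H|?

|⟨(2,1)⟩| = 3 and |⟨(2,0)⟩| = 3, so |H| is a multiple of lcm(3, 3) = 3 and divides |G| = 18.
Closing under the operation: H = {(0,0), (0,1), (0,2), (2,0), (2,1), (2,2), (4,0), (4,1), (4,2)}, so |H| = 9.

9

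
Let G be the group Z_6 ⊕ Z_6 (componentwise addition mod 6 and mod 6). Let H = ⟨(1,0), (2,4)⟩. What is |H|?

18

|⟨(1,0)⟩| = 6 and |⟨(2,4)⟩| = 3, so |H| is a multiple of lcm(6, 3) = 6 and divides |G| = 36.
Closing under the operation: H = {(0,0), (0,2), (0,4), (1,0), (1,2), (1,4), (2,0), (2,2), (2,4), (3,0), (3,2), (3,4), (4,0), (4,2), (4,4), (5,0), (5,2), (5,4)}, so |H| = 18.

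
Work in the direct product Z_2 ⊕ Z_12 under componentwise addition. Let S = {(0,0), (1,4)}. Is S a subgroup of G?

(1,4) ∈ S but its inverse (1,8) ∉ S, so S is not a subgroup.

No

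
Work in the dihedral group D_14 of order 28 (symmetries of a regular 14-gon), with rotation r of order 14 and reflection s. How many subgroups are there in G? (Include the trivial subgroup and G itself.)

|G| = 28, so by Lagrange every subgroup order divides 28. Divisors: 1, 2, 4, 7, 14, 28.
Subgroups by order — order 1: 1; order 2: 15; order 4: 7; order 7: 1; order 14: 3; order 28: 1.
Total: 1 + 15 + 7 + 1 + 3 + 1 = 28.

28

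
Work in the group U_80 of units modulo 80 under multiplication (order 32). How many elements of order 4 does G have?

Enumerating element orders in G gives 24 elements of order 4.

24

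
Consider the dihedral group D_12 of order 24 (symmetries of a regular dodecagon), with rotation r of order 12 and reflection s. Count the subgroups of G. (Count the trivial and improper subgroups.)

|G| = 24, so by Lagrange every subgroup order divides 24. Divisors: 1, 2, 3, 4, 6, 8, 12, 24.
Subgroups by order — order 1: 1; order 2: 13; order 3: 1; order 4: 7; order 6: 5; order 8: 3; order 12: 3; order 24: 1.
Total: 1 + 13 + 1 + 7 + 5 + 3 + 3 + 1 = 34.

34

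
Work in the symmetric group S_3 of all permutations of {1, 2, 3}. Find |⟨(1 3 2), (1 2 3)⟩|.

3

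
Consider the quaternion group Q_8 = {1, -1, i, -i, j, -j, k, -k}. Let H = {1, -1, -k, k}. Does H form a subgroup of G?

Yes

|H| = 4 divides |G| = 8, consistent with Lagrange.
H contains the identity, every element's inverse is in H, and H is closed under ·: it is a subgroup.
In fact H = ⟨-k⟩.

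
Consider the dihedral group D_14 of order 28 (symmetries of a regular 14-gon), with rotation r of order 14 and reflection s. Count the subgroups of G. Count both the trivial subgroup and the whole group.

28

|G| = 28, so by Lagrange every subgroup order divides 28. Divisors: 1, 2, 4, 7, 14, 28.
Subgroups by order — order 1: 1; order 2: 15; order 4: 7; order 7: 1; order 14: 3; order 28: 1.
Total: 1 + 15 + 7 + 1 + 3 + 1 = 28.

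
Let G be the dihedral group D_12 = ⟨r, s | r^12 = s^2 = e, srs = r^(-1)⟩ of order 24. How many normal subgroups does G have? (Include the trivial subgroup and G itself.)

9

G has 34 subgroups. Checking conjugation-invariance by order — order 1: 1/1 normal; order 2: 1/13 normal; order 3: 1/1 normal; order 4: 1/7 normal; order 6: 1/5 normal; order 8: 0/3 normal; order 12: 3/3 normal; order 24: 1/1 normal.
Total normal subgroups: 9.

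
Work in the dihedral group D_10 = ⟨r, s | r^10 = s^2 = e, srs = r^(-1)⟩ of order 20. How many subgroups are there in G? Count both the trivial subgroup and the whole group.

|G| = 20, so by Lagrange every subgroup order divides 20. Divisors: 1, 2, 4, 5, 10, 20.
Subgroups by order — order 1: 1; order 2: 11; order 4: 5; order 5: 1; order 10: 3; order 20: 1.
Total: 1 + 11 + 5 + 1 + 3 + 1 = 22.

22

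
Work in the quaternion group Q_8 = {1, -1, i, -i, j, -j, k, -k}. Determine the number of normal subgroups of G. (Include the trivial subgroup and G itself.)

G has 6 subgroups. Checking conjugation-invariance by order — order 1: 1/1 normal; order 2: 1/1 normal; order 4: 3/3 normal; order 8: 1/1 normal.
Total normal subgroups: 6.

6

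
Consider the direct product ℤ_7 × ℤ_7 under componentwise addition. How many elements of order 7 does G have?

48

An element (a,b) has order lcm(ord(a), ord(b)); count pairs with lcm equal to 7.
Enumerating gives 48 such elements.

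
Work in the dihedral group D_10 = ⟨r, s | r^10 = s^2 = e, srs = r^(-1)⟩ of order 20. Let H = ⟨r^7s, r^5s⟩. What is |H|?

|⟨r^7s⟩| = 2 and |⟨r^5s⟩| = 2, so |H| is a multiple of lcm(2, 2) = 2 and divides |G| = 20.
Closing under the operation: H = {e, r^2, r^4, r^6, r^8, rs, r^3s, r^5s, r^7s, r^9s}, so |H| = 10.

10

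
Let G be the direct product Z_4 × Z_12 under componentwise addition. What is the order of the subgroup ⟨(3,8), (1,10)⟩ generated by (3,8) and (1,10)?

24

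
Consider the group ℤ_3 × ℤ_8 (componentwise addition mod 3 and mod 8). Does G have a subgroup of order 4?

4 | 24. A subgroup of order 4 is {(0,0), (0,2), (0,4), (0,6)}.

Yes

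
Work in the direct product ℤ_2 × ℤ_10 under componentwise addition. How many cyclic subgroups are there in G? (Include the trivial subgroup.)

8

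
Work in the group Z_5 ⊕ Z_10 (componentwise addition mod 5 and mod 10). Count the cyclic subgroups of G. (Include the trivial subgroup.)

14

Each element a generates a cyclic subgroup ⟨a⟩; distinct elements may generate the same one (a cyclic group of order d has φ(d) generators).
Cyclic subgroups by order — order 1: 1; order 2: 1; order 5: 6; order 10: 6.
Total: 14.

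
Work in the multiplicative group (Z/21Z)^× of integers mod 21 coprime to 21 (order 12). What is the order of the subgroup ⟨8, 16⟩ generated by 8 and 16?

6

|⟨8⟩| = 2 and |⟨16⟩| = 3, so |H| is a multiple of lcm(2, 3) = 6 and divides |G| = 12.
Closing under the operation: H = {1, 2, 4, 8, 11, 16}, so |H| = 6.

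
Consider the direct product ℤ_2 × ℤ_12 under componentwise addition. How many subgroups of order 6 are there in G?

|G| = 24 and 6 | 24, so subgroups of order 6 are possible by Lagrange.
The subgroups of order 6 are: {(0,0), (0,2), (0,4), (0,6), (0,8), (0,10)}; {(0,0), (0,4), (0,8), (1,0), (1,4), (1,8)}; {(0,0), (0,4), (0,8), (1,2), (1,6), (1,10)}.
So G has 3 subgroups of order 6.

3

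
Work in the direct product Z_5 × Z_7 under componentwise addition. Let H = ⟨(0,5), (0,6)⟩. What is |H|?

7

|⟨(0,5)⟩| = 7 and |⟨(0,6)⟩| = 7, so |H| is a multiple of lcm(7, 7) = 7 and divides |G| = 35.
Closing under the operation: H = {(0,0), (0,1), (0,2), (0,3), (0,4), (0,5), (0,6)}, so |H| = 7.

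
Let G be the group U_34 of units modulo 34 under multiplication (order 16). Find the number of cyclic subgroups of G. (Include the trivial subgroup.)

A cyclic subgroup of order d is generated by each of its φ(d) elements of order d, so the cyclic subgroups of order d number (#elements of order d)/φ(d).
Cyclic subgroups by order — order 1: 1; order 2: 1; order 4: 1; order 8: 1; order 16: 1.
Total: 5.

5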